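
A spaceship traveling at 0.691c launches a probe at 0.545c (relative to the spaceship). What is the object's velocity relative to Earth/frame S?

u = (u' + v)/(1 + u'v/c²)
Numerator: 0.545 + 0.691 = 1.236
Denominator: 1 + 0.376595 = 1.376595
u = 1.236/1.376595 = 0.8979c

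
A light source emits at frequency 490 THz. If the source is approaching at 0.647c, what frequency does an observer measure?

β = v/c = 0.647
(1+β)/(1-β) = 1.647/0.353 = 4.666
Doppler factor = √(4.666) = 2.160
f_obs = 490 × 2.160 = 1058 THz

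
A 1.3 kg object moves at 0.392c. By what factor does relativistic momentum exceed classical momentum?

p_rel = γmv, p_class = mv
Ratio = γ = 1/√(1 - 0.392²) = 1.087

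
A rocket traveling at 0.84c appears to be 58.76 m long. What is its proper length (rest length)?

Contracted length L = 58.76 m
γ = 1/√(1 - 0.84²) = 1.843
L₀ = γL = 1.843 × 58.76 = 108.3 m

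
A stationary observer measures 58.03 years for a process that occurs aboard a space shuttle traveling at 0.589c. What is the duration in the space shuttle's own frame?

Dilated time Δt = 58.03 years
γ = 1/√(1 - 0.589²) = 1.2374
Δt₀ = Δt/γ = 58.03/1.2374 = 46.90 years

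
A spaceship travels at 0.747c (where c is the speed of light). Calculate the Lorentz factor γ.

v/c = 0.747, so (v/c)² = 0.558009
1 - (v/c)² = 0.441991
γ = 1/√(0.441991) = 1.504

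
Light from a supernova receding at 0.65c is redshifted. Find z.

β = 0.65
(1+β)/(1-β) = 1.65/0.35 = 4.714
√(4.714) = 2.171
z = 2.171 - 1 = 1.171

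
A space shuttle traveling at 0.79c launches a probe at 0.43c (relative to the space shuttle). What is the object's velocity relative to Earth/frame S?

u = (u' + v)/(1 + u'v/c²)
Numerator: 0.43 + 0.79 = 1.22
Denominator: 1 + 0.3397 = 1.3397
u = 1.22/1.3397 = 0.9107c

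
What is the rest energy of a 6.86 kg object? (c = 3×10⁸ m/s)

c² = (3×10⁸)² = 9.000×10¹⁶ m²/s²
E₀ = mc² = 6.86 × 9.000×10¹⁶ = 6.174×10¹⁷ J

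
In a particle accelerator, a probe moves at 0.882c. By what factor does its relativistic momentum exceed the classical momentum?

p_rel = γmv, p_class = mv
Ratio = γ = 1/√(1 - 0.882²)
= 1/√(0.222076) = 2.122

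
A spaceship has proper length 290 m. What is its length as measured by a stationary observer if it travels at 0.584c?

Proper length L₀ = 290 m
γ = 1/√(1 - 0.584²) = 1.232
L = L₀/γ = 290/1.232 = 235.4 m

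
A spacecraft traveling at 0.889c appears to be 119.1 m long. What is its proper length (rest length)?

Contracted length L = 119.1 m
γ = 1/√(1 - 0.889²) = 2.184
L₀ = γL = 2.184 × 119.1 = 260.1 m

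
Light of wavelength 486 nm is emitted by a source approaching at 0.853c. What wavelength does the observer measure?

β = 0.853
Wavelength Doppler factor = √(0.147/1.853) = √(0.07933) = 0.2817
λ_obs = 486 × 0.2817 = 136.9 nm (blueshift)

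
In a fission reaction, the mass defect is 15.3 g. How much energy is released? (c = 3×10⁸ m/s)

Convert mass defect: Δm = 15.3 g = 0.0153 kg
E = Δm·c² = 0.0153 × (3×10⁸)²
= 0.0153 × 9×10¹⁶ = 1.377×10¹⁵ J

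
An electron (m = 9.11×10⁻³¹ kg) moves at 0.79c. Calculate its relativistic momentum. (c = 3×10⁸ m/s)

γ = 1/√(1 - 0.79²) = 1.63104
v = 0.79 × 3×10⁸ = 2.370×10⁸ m/s
p = γmv = 1.63104 × 9.11×10⁻³¹ × 2.370×10⁸ = 3.522×10⁻²² kg·m/s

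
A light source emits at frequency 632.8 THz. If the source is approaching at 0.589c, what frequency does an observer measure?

β = v/c = 0.589
(1+β)/(1-β) = 1.589/0.411 = 3.866
Doppler factor = √(3.866) = 1.966
f_obs = 632.8 × 1.966 = 1244 THz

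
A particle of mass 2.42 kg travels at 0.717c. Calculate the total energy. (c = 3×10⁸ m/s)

γ = 1/√(1 - 0.717²) = 1.43457
mc² = 2.42 × (3×10⁸)² = 2.178×10¹⁷ J
E = γmc² = 1.43457 × 2.178×10¹⁷ = 3.124×10¹⁷ J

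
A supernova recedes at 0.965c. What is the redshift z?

β = 0.965
(1+β)/(1-β) = 1.965/0.035 = 56.14
√(56.14) = 7.493
z = 7.493 - 1 = 6.493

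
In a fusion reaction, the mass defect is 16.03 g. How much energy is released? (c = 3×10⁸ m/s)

Convert mass defect: Δm = 16.03 g = 0.01603 kg
E = Δm·c² = 0.01603 × (3×10⁸)²
= 0.01603 × 9×10¹⁶ = 1.443×10¹⁵ J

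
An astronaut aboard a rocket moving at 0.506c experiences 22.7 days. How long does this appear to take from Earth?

Proper time Δt₀ = 22.7 days
γ = 1/√(1 - 0.506²) = 1.1594
Δt = γΔt₀ = 1.1594 × 22.7 = 26.32 days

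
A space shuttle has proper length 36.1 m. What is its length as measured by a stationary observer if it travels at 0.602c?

Proper length L₀ = 36.1 m
γ = 1/√(1 - 0.602²) = 1.252
L = L₀/γ = 36.1/1.252 = 28.83 m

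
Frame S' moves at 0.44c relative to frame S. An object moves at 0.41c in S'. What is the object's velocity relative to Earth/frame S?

u = (u' + v)/(1 + u'v/c²)
Numerator: 0.41 + 0.44 = 0.85
Denominator: 1 + 0.1804 = 1.1804
u = 0.85/1.1804 = 0.7201c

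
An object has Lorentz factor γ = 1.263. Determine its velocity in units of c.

From γ = 1/√(1 - v²/c²):
1/γ² = 1/1.263² = 0.6269
v²/c² = 1 - 0.6269 = 0.3731
v/c = √(0.3731) = 0.6108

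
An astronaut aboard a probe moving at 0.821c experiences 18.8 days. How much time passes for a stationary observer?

Proper time Δt₀ = 18.8 days
γ = 1/√(1 - 0.821²) = 1.7515
Δt = γΔt₀ = 1.7515 × 18.8 = 32.93 days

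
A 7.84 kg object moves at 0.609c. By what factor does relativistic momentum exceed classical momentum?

p_rel = γmv, p_class = mv
Ratio = γ = 1/√(1 - 0.609²) = 1.261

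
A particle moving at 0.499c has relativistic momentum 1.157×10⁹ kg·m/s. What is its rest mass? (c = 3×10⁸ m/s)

γ = 1/√(1 - 0.499²) = 1.1539
v = 0.499 × 3×10⁸ = 1.497×10⁸ m/s
m = p/(γv) = 1.157×10⁹/(1.1539 × 1.497×10⁸) = 6.698 kg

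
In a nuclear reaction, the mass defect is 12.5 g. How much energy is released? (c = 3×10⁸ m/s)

Convert mass defect: Δm = 12.5 g = 0.0125 kg
E = Δm·c² = 0.0125 × (3×10⁸)²
= 0.0125 × 9×10¹⁶ = 1.125×10¹⁵ J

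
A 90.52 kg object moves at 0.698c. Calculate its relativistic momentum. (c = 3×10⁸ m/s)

γ = 1/√(1 - 0.698²) = 1.3965
v = 0.698 × 3×10⁸ = 2.094×10⁸ m/s
p = γmv = 1.3965 × 90.52 × 2.094×10⁸ = 2.647×10¹⁰ kg·m/s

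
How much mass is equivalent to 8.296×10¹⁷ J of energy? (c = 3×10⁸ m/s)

From E = mc², we get m = E/c²
c² = (3×10⁸)² = 9×10¹⁶ m²/s²
m = 8.296×10¹⁷ / 9×10¹⁶ = 9.218 kg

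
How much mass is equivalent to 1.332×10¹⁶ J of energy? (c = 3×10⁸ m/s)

From E = mc², we get m = E/c²
c² = (3×10⁸)² = 9×10¹⁶ m²/s²
m = 1.332×10¹⁶ / 9×10¹⁶ = 0.1480 kg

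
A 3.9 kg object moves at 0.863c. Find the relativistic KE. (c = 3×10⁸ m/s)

γ = 1/√(1 - 0.863²) = 1.9794
γ - 1 = 0.9794
KE = (γ-1)mc² = 0.9794 × 3.9 × (3×10⁸)² = 3.438×10¹⁷ J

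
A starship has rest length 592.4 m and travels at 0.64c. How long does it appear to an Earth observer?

Proper length L₀ = 592.4 m
γ = 1/√(1 - 0.64²) = 1.3014
L = L₀/γ = 592.4/1.3014 = 455.2 m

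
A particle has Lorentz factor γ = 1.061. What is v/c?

From γ = 1/√(1 - v²/c²):
1/γ² = 1/1.061² = 0.8883
v²/c² = 1 - 0.8883 = 0.1117
v/c = √(0.1117) = 0.3342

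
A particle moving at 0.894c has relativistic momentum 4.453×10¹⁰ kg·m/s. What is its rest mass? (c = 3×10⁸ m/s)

γ = 1/√(1 - 0.894²) = 2.232
v = 0.894 × 3×10⁸ = 2.682×10⁸ m/s
m = p/(γv) = 4.453×10¹⁰/(2.232 × 2.682×10⁸) = 74.39 kg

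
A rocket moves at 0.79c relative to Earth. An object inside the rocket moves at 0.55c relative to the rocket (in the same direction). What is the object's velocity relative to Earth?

u = (u' + v)/(1 + u'v/c²)
Numerator: 0.55 + 0.79 = 1.34
Denominator: 1 + 0.4345 = 1.4345
u = 1.34/1.4345 = 0.9341c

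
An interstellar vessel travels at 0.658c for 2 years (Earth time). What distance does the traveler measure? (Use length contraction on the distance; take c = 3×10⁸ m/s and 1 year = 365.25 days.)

Earth distance: d = v × t = 0.658c × 2 yr = 1.2459×10¹⁶ m
γ = 1.3280
d' = d/γ = 1.2459×10¹⁶/1.3280 = 9.382×10¹⁵ m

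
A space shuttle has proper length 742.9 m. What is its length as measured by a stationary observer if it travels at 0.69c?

Proper length L₀ = 742.9 m
γ = 1/√(1 - 0.69²) = 1.3816
L = L₀/γ = 742.9/1.3816 = 537.7 m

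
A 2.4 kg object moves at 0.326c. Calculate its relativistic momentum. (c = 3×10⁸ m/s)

γ = 1/√(1 - 0.326²) = 1.058
v = 0.326 × 3×10⁸ = 9.780×10⁷ m/s
p = γmv = 1.058 × 2.4 × 9.780×10⁷ = 2.483×10⁸ kg·m/s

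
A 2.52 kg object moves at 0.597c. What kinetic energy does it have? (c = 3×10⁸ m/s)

γ = 1/√(1 - 0.597²) = 1.2465
γ - 1 = 0.2465
KE = (γ-1)mc² = 0.2465 × 2.52 × (3×10⁸)² = 5.591×10¹⁶ J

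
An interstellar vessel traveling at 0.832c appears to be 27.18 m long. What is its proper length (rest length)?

Contracted length L = 27.18 m
γ = 1/√(1 - 0.832²) = 1.8025
L₀ = γL = 1.8025 × 27.18 = 48.99 m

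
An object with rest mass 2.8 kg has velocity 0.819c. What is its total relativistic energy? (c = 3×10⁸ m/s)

γ = 1/√(1 - 0.819²) = 1.743
mc² = 2.8 × (3×10⁸)² = 2.520×10¹⁷ J
E = γmc² = 1.743 × 2.520×10¹⁷ = 4.392×10¹⁷ J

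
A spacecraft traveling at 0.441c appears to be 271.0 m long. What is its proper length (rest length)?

Contracted length L = 271.0 m
γ = 1/√(1 - 0.441²) = 1.114
L₀ = γL = 1.114 × 271.0 = 301.9 m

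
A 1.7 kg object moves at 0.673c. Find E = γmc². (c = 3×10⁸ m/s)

γ = 1/√(1 - 0.673²) = 1.352
mc² = 1.7 × (3×10⁸)² = 1.530×10¹⁷ J
E = γmc² = 1.352 × 1.530×10¹⁷ = 2.069×10¹⁷ J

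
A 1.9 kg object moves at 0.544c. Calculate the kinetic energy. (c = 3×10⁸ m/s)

γ = 1/√(1 - 0.544²) = 1.19177
γ - 1 = 0.19177
KE = (γ-1)mc² = 0.19177 × 1.9 × (3×10⁸)² = 3.279×10¹⁶ J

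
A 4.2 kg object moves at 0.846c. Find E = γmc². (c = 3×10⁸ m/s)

γ = 1/√(1 - 0.846²) = 1.8755
mc² = 4.2 × (3×10⁸)² = 3.780×10¹⁷ J
E = γmc² = 1.8755 × 3.780×10¹⁷ = 7.089×10¹⁷ J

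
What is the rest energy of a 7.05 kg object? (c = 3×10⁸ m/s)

c² = (3×10⁸)² = 9.000×10¹⁶ m²/s²
E₀ = mc² = 7.05 × 9.000×10¹⁶ = 6.345×10¹⁷ J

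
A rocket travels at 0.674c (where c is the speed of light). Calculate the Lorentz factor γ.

v/c = 0.674, so (v/c)² = 0.454276
1 - (v/c)² = 0.545724
γ = 1/√(0.545724) = 1.354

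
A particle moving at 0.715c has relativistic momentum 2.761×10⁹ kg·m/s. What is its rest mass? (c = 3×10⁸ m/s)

γ = 1/√(1 - 0.715²) = 1.4304
v = 0.715 × 3×10⁸ = 2.145×10⁸ m/s
m = p/(γv) = 2.761×10⁹/(1.4304 × 2.145×10⁸) = 8.999 kg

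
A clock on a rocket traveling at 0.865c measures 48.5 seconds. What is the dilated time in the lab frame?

Proper time Δt₀ = 48.5 seconds
γ = 1/√(1 - 0.865²) = 1.993
Δt = γΔt₀ = 1.993 × 48.5 = 96.66 seconds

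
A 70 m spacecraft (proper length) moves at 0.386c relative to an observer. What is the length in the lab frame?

Proper length L₀ = 70 m
γ = 1/√(1 - 0.386²) = 1.084012
L = L₀/γ = 70/1.084012 = 64.57 m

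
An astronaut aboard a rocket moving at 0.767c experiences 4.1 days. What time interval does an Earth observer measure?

Proper time Δt₀ = 4.1 days
γ = 1/√(1 - 0.767²) = 1.5585
Δt = γΔt₀ = 1.5585 × 4.1 = 6.390 days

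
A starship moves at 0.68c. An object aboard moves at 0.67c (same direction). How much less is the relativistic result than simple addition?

Classical: u' + v = 0.67 + 0.68 = 1.35c
Relativistic: u = (0.67 + 0.68)/(1 + 0.4556) = 1.35/1.4556 = 0.9275c
Difference: 1.35 - 0.9275 = 0.4225c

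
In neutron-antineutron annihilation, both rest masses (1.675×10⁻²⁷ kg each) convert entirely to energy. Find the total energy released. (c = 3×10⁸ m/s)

Both particles have the same rest mass, so total mass = 2m
E = 2m·c² = 2 × 1.675×10⁻²⁷ × (3×10⁸)²
= 2 × 1.675×10⁻²⁷ × 9×10¹⁶
= 3.015×10⁻¹⁰ J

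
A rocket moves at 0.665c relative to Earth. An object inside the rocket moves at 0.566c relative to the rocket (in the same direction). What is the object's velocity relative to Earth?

u = (u' + v)/(1 + u'v/c²)
Numerator: 0.566 + 0.665 = 1.231
Denominator: 1 + 0.37639 = 1.37639
u = 1.231/1.37639 = 0.8944c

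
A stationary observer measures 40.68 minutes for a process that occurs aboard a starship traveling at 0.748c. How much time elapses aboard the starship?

Dilated time Δt = 40.68 minutes
γ = 1/√(1 - 0.748²) = 1.5067
Δt₀ = Δt/γ = 40.68/1.5067 = 27.00 minutes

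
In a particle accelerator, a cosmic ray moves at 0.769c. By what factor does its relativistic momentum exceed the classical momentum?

p_rel = γmv, p_class = mv
Ratio = γ = 1/√(1 - 0.769²)
= 1/√(0.408639) = 1.564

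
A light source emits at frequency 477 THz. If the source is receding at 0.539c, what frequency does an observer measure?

β = v/c = 0.539
(1-β)/(1+β) = 0.461/1.539 = 0.2995
Doppler factor = √(0.2995) = 0.5473
f_obs = 477 × 0.5473 = 261.1 THz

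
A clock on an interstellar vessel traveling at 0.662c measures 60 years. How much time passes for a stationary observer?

Proper time Δt₀ = 60 years
γ = 1/√(1 - 0.662²) = 1.3342
Δt = γΔt₀ = 1.3342 × 60 = 80.05 years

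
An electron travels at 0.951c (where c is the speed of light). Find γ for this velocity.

v/c = 0.951, so (v/c)² = 0.904401
1 - (v/c)² = 0.095599
γ = 1/√(0.095599) = 3.234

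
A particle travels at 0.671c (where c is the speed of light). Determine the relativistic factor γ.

v/c = 0.671, so (v/c)² = 0.450241
1 - (v/c)² = 0.549759
γ = 1/√(0.549759) = 1.349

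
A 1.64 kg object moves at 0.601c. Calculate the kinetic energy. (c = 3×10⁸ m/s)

γ = 1/√(1 - 0.601²) = 1.25117
γ - 1 = 0.25117
KE = (γ-1)mc² = 0.25117 × 1.64 × (3×10⁸)² = 3.707×10¹⁶ J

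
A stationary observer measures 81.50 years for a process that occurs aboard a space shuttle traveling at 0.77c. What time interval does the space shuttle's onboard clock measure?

Dilated time Δt = 81.50 years
γ = 1/√(1 - 0.77²) = 1.5673
Δt₀ = Δt/γ = 81.50/1.5673 = 52.00 years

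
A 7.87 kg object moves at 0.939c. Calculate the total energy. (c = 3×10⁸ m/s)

γ = 1/√(1 - 0.939²) = 2.908
mc² = 7.87 × (3×10⁸)² = 7.083×10¹⁷ J
E = γmc² = 2.908 × 7.083×10¹⁷ = 2.060×10¹⁸ J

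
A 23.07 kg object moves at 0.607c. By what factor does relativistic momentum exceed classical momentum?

p_rel = γmv, p_class = mv
Ratio = γ = 1/√(1 - 0.607²) = 1.258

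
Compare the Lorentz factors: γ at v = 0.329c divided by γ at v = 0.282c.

γ₁ = 1/√(1 - 0.329²) = 1.059
γ₂ = 1/√(1 - 0.282²) = 1.042
γ₁/γ₂ = 1.059/1.042 = 1.016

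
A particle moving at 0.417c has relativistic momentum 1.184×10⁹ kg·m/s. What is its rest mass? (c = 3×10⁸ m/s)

γ = 1/√(1 - 0.417²) = 1.1002
v = 0.417 × 3×10⁸ = 1.251×10⁸ m/s
m = p/(γv) = 1.184×10⁹/(1.1002 × 1.251×10⁸) = 8.602 kg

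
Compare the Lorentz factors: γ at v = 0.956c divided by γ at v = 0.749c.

γ₁ = 1/√(1 - 0.956²) = 3.409
γ₂ = 1/√(1 - 0.749²) = 1.509
γ₁/γ₂ = 3.409/1.509 = 2.259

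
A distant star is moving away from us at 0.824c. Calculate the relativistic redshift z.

β = 0.824
(1+β)/(1-β) = 1.824/0.176 = 10.36
√(10.36) = 3.219
z = 3.219 - 1 = 2.219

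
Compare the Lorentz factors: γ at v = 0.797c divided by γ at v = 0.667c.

γ₁ = 1/√(1 - 0.797²) = 1.656
γ₂ = 1/√(1 - 0.667²) = 1.342
γ₁/γ₂ = 1.656/1.342 = 1.234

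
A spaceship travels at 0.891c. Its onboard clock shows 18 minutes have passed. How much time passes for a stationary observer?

Proper time Δt₀ = 18 minutes
γ = 1/√(1 - 0.891²) = 2.203
Δt = γΔt₀ = 2.203 × 18 = 39.65 minutes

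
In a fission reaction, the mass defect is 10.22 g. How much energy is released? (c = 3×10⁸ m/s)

Convert mass defect: Δm = 10.22 g = 0.01022 kg
E = Δm·c² = 0.01022 × (3×10⁸)²
= 0.01022 × 9×10¹⁶ = 9.198×10¹⁴ J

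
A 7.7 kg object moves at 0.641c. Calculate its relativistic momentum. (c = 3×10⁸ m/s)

γ = 1/√(1 - 0.641²) = 1.303
v = 0.641 × 3×10⁸ = 1.923×10⁸ m/s
p = γmv = 1.303 × 7.7 × 1.923×10⁸ = 1.929×10⁹ kg·m/s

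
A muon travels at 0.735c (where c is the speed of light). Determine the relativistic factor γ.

v/c = 0.735, so (v/c)² = 0.540225
1 - (v/c)² = 0.459775
γ = 1/√(0.459775) = 1.475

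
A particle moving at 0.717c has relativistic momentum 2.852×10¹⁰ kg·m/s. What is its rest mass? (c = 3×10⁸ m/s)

γ = 1/√(1 - 0.717²) = 1.4346
v = 0.717 × 3×10⁸ = 2.151×10⁸ m/s
m = p/(γv) = 2.852×10¹⁰/(1.4346 × 2.151×10⁸) = 92.42 kg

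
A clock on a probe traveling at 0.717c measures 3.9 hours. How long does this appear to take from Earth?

Proper time Δt₀ = 3.9 hours
γ = 1/√(1 - 0.717²) = 1.4346
Δt = γΔt₀ = 1.4346 × 3.9 = 5.595 hours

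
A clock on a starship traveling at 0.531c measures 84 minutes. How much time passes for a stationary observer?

Proper time Δt₀ = 84 minutes
γ = 1/√(1 - 0.531²) = 1.1801
Δt = γΔt₀ = 1.1801 × 84 = 99.13 minutes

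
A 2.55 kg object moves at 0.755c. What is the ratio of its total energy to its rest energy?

E = γmc², E₀ = mc²
E/E₀ = γ = 1/√(1 - 0.755²) = 1.525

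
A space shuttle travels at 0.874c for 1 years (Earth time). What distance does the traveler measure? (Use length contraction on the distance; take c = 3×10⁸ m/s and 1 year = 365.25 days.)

Earth distance: d = v × t = 0.874c × 1 yr = 8.2744×10¹⁵ m
γ = 2.0579
d' = d/γ = 8.2744×10¹⁵/2.0579 = 4.021×10¹⁵ m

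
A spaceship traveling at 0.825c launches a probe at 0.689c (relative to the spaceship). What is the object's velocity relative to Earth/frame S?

u = (u' + v)/(1 + u'v/c²)
Numerator: 0.689 + 0.825 = 1.514
Denominator: 1 + 0.568425 = 1.568425
u = 1.514/1.568425 = 0.9653c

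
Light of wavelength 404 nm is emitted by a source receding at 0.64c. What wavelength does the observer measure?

β = 0.64
Wavelength Doppler factor = √(1.64/0.36) = √(4.5556) = 2.1344
λ_obs = 404 × 2.1344 = 862.3 nm (redshift)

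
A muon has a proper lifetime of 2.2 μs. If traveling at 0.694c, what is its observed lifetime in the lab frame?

Proper lifetime τ₀ = 2.2 μs
γ = 1/√(1 - 0.694²) = 1.389
τ = γτ₀ = 1.389 × 2.2 μs = 3.056 μs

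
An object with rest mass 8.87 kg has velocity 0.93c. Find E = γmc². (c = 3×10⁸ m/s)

γ = 1/√(1 - 0.93²) = 2.721
mc² = 8.87 × (3×10⁸)² = 7.983×10¹⁷ J
E = γmc² = 2.721 × 7.983×10¹⁷ = 2.172×10¹⁸ J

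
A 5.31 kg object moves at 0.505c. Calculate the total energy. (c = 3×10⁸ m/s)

γ = 1/√(1 - 0.505²) = 1.1586
mc² = 5.31 × (3×10⁸)² = 4.779×10¹⁷ J
E = γmc² = 1.1586 × 4.779×10¹⁷ = 5.537×10¹⁷ J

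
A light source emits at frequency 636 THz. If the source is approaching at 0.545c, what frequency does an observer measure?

β = v/c = 0.545
(1+β)/(1-β) = 1.545/0.455 = 3.396
Doppler factor = √(3.396) = 1.843
f_obs = 636 × 1.843 = 1172 THz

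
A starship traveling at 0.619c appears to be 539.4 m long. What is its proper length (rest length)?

Contracted length L = 539.4 m
γ = 1/√(1 - 0.619²) = 1.2733
L₀ = γL = 1.2733 × 539.4 = 686.8 m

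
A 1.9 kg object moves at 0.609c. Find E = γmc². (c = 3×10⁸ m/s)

γ = 1/√(1 - 0.609²) = 1.261
mc² = 1.9 × (3×10⁸)² = 1.710×10¹⁷ J
E = γmc² = 1.261 × 1.710×10¹⁷ = 2.156×10¹⁷ J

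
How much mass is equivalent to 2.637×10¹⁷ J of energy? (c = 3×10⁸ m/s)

From E = mc², we get m = E/c²
c² = (3×10⁸)² = 9×10¹⁶ m²/s²
m = 2.637×10¹⁷ / 9×10¹⁶ = 2.930 kg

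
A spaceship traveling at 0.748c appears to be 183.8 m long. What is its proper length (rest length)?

Contracted length L = 183.8 m
γ = 1/√(1 - 0.748²) = 1.5067
L₀ = γL = 1.5067 × 183.8 = 276.9 m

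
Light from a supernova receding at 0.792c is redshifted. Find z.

β = 0.792
(1+β)/(1-β) = 1.792/0.208 = 8.615
√(8.615) = 2.935
z = 2.935 - 1 = 1.935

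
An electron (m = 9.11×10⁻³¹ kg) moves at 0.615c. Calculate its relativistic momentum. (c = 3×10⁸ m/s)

γ = 1/√(1 - 0.615²) = 1.2682
v = 0.615 × 3×10⁸ = 1.845×10⁸ m/s
p = γmv = 1.2682 × 9.11×10⁻³¹ × 1.845×10⁸ = 2.132×10⁻²² kg·m/s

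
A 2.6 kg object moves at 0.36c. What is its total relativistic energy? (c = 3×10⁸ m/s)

γ = 1/√(1 - 0.36²) = 1.072
mc² = 2.6 × (3×10⁸)² = 2.340×10¹⁷ J
E = γmc² = 1.072 × 2.340×10¹⁷ = 2.508×10¹⁷ J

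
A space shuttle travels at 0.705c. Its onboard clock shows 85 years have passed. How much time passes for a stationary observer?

Proper time Δt₀ = 85 years
γ = 1/√(1 - 0.705²) = 1.410
Δt = γΔt₀ = 1.410 × 85 = 119.9 years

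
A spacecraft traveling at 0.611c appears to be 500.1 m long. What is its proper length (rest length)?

Contracted length L = 500.1 m
γ = 1/√(1 - 0.611²) = 1.2632
L₀ = γL = 1.2632 × 500.1 = 631.7 m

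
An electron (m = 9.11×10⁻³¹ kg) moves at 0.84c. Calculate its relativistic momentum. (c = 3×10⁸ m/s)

γ = 1/√(1 - 0.84²) = 1.843
v = 0.84 × 3×10⁸ = 2.520×10⁸ m/s
p = γmv = 1.843 × 9.11×10⁻³¹ × 2.520×10⁸ = 4.231×10⁻²² kg·m/s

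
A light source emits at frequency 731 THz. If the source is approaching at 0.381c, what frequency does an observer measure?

β = v/c = 0.381
(1+β)/(1-β) = 1.381/0.619 = 2.231
Doppler factor = √(2.231) = 1.494
f_obs = 731 × 1.494 = 1092 THz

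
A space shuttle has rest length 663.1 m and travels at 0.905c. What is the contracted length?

Proper length L₀ = 663.1 m
γ = 1/√(1 - 0.905²) = 2.351
L = L₀/γ = 663.1/2.351 = 282.1 m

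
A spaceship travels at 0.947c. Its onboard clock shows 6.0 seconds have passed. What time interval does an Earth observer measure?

Proper time Δt₀ = 6.0 seconds
γ = 1/√(1 - 0.947²) = 3.113
Δt = γΔt₀ = 3.113 × 6.0 = 18.68 seconds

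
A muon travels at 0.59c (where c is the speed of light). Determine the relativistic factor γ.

v/c = 0.59, so (v/c)² = 0.3481
1 - (v/c)² = 0.6519
γ = 1/√(0.6519) = 1.239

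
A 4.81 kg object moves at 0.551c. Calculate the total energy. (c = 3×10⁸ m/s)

γ = 1/√(1 - 0.551²) = 1.198315
mc² = 4.81 × (3×10⁸)² = 4.329×10¹⁷ J
E = γmc² = 1.198315 × 4.329×10¹⁷ = 5.188×10¹⁷ J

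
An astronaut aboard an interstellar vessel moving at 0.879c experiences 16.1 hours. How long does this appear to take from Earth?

Proper time Δt₀ = 16.1 hours
γ = 1/√(1 - 0.879²) = 2.09722
Δt = γΔt₀ = 2.09722 × 16.1 = 33.77 hours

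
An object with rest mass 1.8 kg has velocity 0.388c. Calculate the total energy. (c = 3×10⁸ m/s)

γ = 1/√(1 - 0.388²) = 1.085
mc² = 1.8 × (3×10⁸)² = 1.620×10¹⁷ J
E = γmc² = 1.085 × 1.620×10¹⁷ = 1.758×10¹⁷ J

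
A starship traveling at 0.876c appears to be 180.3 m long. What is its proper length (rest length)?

Contracted length L = 180.3 m
γ = 1/√(1 - 0.876²) = 2.073
L₀ = γL = 2.073 × 180.3 = 373.8 m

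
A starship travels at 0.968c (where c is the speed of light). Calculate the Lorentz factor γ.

v/c = 0.968, so (v/c)² = 0.937024
1 - (v/c)² = 0.062976
γ = 1/√(0.062976) = 3.985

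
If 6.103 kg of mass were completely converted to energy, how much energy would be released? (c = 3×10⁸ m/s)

Using E = mc²:
c² = (3×10⁸)² = 9×10¹⁶ m²/s²
E = 6.103 × 9×10¹⁶ = 5.493×10¹⁷ J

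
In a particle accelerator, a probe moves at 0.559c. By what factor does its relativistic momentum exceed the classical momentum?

p_rel = γmv, p_class = mv
Ratio = γ = 1/√(1 - 0.559²)
= 1/√(0.687519) = 1.206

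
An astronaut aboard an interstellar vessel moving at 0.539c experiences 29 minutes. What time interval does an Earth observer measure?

Proper time Δt₀ = 29 minutes
γ = 1/√(1 - 0.539²) = 1.1872
Δt = γΔt₀ = 1.1872 × 29 = 34.43 minutes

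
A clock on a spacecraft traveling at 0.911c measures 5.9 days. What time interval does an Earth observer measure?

Proper time Δt₀ = 5.9 days
γ = 1/√(1 - 0.911²) = 2.425
Δt = γΔt₀ = 2.425 × 5.9 = 14.31 days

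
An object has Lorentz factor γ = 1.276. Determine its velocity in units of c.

From γ = 1/√(1 - v²/c²):
1/γ² = 1/1.276² = 0.6142
v²/c² = 1 - 0.6142 = 0.3858
v/c = √(0.3858) = 0.6211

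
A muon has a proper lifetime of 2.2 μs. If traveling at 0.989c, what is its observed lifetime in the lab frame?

Proper lifetime τ₀ = 2.2 μs
γ = 1/√(1 - 0.989²) = 6.761
τ = γτ₀ = 6.761 × 2.2 μs = 14.87 μs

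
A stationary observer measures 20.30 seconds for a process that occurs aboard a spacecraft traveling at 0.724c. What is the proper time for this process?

Dilated time Δt = 20.30 seconds
γ = 1/√(1 - 0.724²) = 1.450
Δt₀ = Δt/γ = 20.30/1.450 = 14.00 seconds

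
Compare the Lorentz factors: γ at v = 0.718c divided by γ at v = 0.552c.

γ₁ = 1/√(1 - 0.718²) = 1.437
γ₂ = 1/√(1 - 0.552²) = 1.199
γ₁/γ₂ = 1.437/1.199 = 1.198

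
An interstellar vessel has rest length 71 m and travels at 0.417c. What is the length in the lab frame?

Proper length L₀ = 71 m
γ = 1/√(1 - 0.417²) = 1.1002
L = L₀/γ = 71/1.1002 = 64.53 m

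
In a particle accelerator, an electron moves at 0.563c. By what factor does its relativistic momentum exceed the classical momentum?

p_rel = γmv, p_class = mv
Ratio = γ = 1/√(1 - 0.563²)
= 1/√(0.683031) = 1.210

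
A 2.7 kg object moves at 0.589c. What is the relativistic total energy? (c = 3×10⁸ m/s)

γ = 1/√(1 - 0.589²) = 1.2374
mc² = 2.7 × (3×10⁸)² = 2.430×10¹⁷ J
E = γmc² = 1.2374 × 2.430×10¹⁷ = 3.007×10¹⁷ J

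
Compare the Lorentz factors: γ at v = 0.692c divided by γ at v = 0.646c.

γ₁ = 1/√(1 - 0.692²) = 1.385
γ₂ = 1/√(1 - 0.646²) = 1.310
γ₁/γ₂ = 1.385/1.310 = 1.057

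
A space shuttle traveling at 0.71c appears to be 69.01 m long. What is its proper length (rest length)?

Contracted length L = 69.01 m
γ = 1/√(1 - 0.71²) = 1.42005
L₀ = γL = 1.42005 × 69.01 = 98.00 m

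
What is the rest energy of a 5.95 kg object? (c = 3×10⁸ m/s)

c² = (3×10⁸)² = 9.000×10¹⁶ m²/s²
E₀ = mc² = 5.95 × 9.000×10¹⁶ = 5.355×10¹⁷ J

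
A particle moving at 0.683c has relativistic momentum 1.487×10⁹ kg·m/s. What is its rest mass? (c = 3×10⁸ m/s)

γ = 1/√(1 - 0.683²) = 1.369
v = 0.683 × 3×10⁸ = 2.049×10⁸ m/s
m = p/(γv) = 1.487×10⁹/(1.369 × 2.049×10⁸) = 5.301 kg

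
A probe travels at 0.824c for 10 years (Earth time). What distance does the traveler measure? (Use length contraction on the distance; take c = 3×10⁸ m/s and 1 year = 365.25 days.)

Earth distance: d = v × t = 0.824c × 10 yr = 7.801×10¹⁶ m
γ = 1.765
d' = d/γ = 7.801×10¹⁶/1.765 = 4.420×10¹⁶ m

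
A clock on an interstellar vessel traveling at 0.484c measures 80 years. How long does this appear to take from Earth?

Proper time Δt₀ = 80 years
γ = 1/√(1 - 0.484²) = 1.1428
Δt = γΔt₀ = 1.1428 × 80 = 91.42 years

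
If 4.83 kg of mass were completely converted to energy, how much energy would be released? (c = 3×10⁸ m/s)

Using E = mc²:
c² = (3×10⁸)² = 9×10¹⁶ m²/s²
E = 4.83 × 9×10¹⁶ = 4.347×10¹⁷ J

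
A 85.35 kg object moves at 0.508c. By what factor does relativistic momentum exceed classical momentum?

p_rel = γmv, p_class = mv
Ratio = γ = 1/√(1 - 0.508²) = 1.161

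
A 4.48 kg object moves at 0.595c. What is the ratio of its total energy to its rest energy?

E = γmc², E₀ = mc²
E/E₀ = γ = 1/√(1 - 0.595²) = 1.244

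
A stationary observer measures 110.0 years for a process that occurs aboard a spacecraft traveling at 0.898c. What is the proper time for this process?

Dilated time Δt = 110.0 years
γ = 1/√(1 - 0.898²) = 2.2728
Δt₀ = Δt/γ = 110.0/2.2728 = 48.40 years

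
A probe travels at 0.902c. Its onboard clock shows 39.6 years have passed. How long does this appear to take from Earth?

Proper time Δt₀ = 39.6 years
γ = 1/√(1 - 0.902²) = 2.3162
Δt = γΔt₀ = 2.3162 × 39.6 = 91.72 years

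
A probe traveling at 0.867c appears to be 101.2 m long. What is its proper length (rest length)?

Contracted length L = 101.2 m
γ = 1/√(1 - 0.867²) = 2.007
L₀ = γL = 2.007 × 101.2 = 203.1 m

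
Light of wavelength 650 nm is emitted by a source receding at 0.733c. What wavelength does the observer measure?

β = 0.733
Wavelength Doppler factor = √(1.733/0.267) = √(6.491) = 2.548
λ_obs = 650 × 2.548 = 1656 nm (redshift)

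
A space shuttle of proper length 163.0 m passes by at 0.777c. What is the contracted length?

Proper length L₀ = 163.0 m
γ = 1/√(1 - 0.777²) = 1.589
L = L₀/γ = 163.0/1.589 = 102.6 m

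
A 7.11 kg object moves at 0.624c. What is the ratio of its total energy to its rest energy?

E = γmc², E₀ = mc²
E/E₀ = γ = 1/√(1 - 0.624²) = 1.280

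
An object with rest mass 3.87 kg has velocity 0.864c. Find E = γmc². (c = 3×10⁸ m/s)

γ = 1/√(1 - 0.864²) = 1.9861
mc² = 3.87 × (3×10⁸)² = 3.483×10¹⁷ J
E = γmc² = 1.9861 × 3.483×10¹⁷ = 6.918×10¹⁷ J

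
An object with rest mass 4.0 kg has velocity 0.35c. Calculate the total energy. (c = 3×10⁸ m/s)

γ = 1/√(1 - 0.35²) = 1.0675
mc² = 4.0 × (3×10⁸)² = 3.600×10¹⁷ J
E = γmc² = 1.0675 × 3.600×10¹⁷ = 3.843×10¹⁷ J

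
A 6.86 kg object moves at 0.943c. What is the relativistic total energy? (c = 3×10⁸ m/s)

γ = 1/√(1 - 0.943²) = 3.005
mc² = 6.86 × (3×10⁸)² = 6.174×10¹⁷ J
E = γmc² = 3.005 × 6.174×10¹⁷ = 1.855×10¹⁸ J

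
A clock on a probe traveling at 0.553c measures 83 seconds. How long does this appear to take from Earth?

Proper time Δt₀ = 83 seconds
γ = 1/√(1 - 0.553²) = 1.2002
Δt = γΔt₀ = 1.2002 × 83 = 99.62 seconds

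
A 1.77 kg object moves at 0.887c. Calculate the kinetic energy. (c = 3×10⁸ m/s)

γ = 1/√(1 - 0.887²) = 2.166
γ - 1 = 1.166
KE = (γ-1)mc² = 1.166 × 1.77 × (3×10⁸)² = 1.857×10¹⁷ J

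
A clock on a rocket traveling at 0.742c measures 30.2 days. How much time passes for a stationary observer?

Proper time Δt₀ = 30.2 days
γ = 1/√(1 - 0.742²) = 1.4916
Δt = γΔt₀ = 1.4916 × 30.2 = 45.05 days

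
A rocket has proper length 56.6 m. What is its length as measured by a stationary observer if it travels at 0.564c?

Proper length L₀ = 56.6 m
γ = 1/√(1 - 0.564²) = 1.211
L = L₀/γ = 56.6/1.211 = 46.74 m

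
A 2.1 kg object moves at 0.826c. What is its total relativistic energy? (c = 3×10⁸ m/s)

γ = 1/√(1 - 0.826²) = 1.774
mc² = 2.1 × (3×10⁸)² = 1.890×10¹⁷ J
E = γmc² = 1.774 × 1.890×10¹⁷ = 3.353×10¹⁷ J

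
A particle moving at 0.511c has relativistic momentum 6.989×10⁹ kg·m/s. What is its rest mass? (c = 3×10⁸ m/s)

γ = 1/√(1 - 0.511²) = 1.1634
v = 0.511 × 3×10⁸ = 1.533×10⁸ m/s
m = p/(γv) = 6.989×10⁹/(1.1634 × 1.533×10⁸) = 39.19 kg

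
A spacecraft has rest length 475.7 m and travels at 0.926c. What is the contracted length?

Proper length L₀ = 475.7 m
γ = 1/√(1 - 0.926²) = 2.649
L = L₀/γ = 475.7/2.649 = 179.6 m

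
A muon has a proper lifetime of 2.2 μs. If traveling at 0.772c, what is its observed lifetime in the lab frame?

Proper lifetime τ₀ = 2.2 μs
γ = 1/√(1 - 0.772²) = 1.573
τ = γτ₀ = 1.573 × 2.2 μs = 3.461 μs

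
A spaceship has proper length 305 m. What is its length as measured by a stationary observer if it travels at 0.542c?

Proper length L₀ = 305 m
γ = 1/√(1 - 0.542²) = 1.190
L = L₀/γ = 305/1.190 = 256.3 m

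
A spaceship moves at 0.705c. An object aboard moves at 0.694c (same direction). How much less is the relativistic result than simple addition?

Classical: u' + v = 0.694 + 0.705 = 1.399c
Relativistic: u = (0.694 + 0.705)/(1 + 0.48927) = 1.399/1.48927 = 0.9394c
Difference: 1.399 - 0.9394 = 0.4596c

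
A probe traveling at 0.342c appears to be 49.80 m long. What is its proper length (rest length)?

Contracted length L = 49.80 m
γ = 1/√(1 - 0.342²) = 1.0642
L₀ = γL = 1.0642 × 49.80 = 53.00 m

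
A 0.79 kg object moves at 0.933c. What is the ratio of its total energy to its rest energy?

E = γmc², E₀ = mc²
E/E₀ = γ = 1/√(1 - 0.933²) = 2.779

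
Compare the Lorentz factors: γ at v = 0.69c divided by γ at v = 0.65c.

γ₁ = 1/√(1 - 0.69²) = 1.382
γ₂ = 1/√(1 - 0.65²) = 1.316
γ₁/γ₂ = 1.382/1.316 = 1.050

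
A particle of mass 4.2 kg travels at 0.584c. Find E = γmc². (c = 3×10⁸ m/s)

γ = 1/√(1 - 0.584²) = 1.232
mc² = 4.2 × (3×10⁸)² = 3.780×10¹⁷ J
E = γmc² = 1.232 × 3.780×10¹⁷ = 4.657×10¹⁷ J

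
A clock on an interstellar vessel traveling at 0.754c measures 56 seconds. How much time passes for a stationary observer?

Proper time Δt₀ = 56 seconds
γ = 1/√(1 - 0.754²) = 1.5224
Δt = γΔt₀ = 1.5224 × 56 = 85.25 seconds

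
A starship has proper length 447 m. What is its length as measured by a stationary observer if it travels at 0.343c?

Proper length L₀ = 447 m
γ = 1/√(1 - 0.343²) = 1.0646
L = L₀/γ = 447/1.0646 = 419.9 m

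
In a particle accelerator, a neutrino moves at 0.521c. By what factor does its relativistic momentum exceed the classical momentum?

p_rel = γmv, p_class = mv
Ratio = γ = 1/√(1 - 0.521²)
= 1/√(0.728559) = 1.172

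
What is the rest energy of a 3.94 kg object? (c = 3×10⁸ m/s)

c² = (3×10⁸)² = 9.000×10¹⁶ m²/s²
E₀ = mc² = 3.94 × 9.000×10¹⁶ = 3.546×10¹⁷ J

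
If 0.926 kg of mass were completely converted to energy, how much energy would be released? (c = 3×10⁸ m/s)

Using E = mc²:
c² = (3×10⁸)² = 9×10¹⁶ m²/s²
E = 0.926 × 9×10¹⁶ = 8.334×10¹⁶ J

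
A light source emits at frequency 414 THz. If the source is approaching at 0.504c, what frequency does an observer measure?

β = v/c = 0.504
(1+β)/(1-β) = 1.504/0.496 = 3.032
Doppler factor = √(3.032) = 1.7413
f_obs = 414 × 1.7413 = 720.9 THz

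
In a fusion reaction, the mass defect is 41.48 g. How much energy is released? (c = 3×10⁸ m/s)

Convert mass defect: Δm = 41.48 g = 0.04148 kg
E = Δm·c² = 0.04148 × (3×10⁸)²
= 0.04148 × 9×10¹⁶ = 3.733×10¹⁵ J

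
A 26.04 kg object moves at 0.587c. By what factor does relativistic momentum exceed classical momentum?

p_rel = γmv, p_class = mv
Ratio = γ = 1/√(1 - 0.587²) = 1.235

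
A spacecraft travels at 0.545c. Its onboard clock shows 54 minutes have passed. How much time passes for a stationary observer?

Proper time Δt₀ = 54 minutes
γ = 1/√(1 - 0.545²) = 1.1927
Δt = γΔt₀ = 1.1927 × 54 = 64.41 minutes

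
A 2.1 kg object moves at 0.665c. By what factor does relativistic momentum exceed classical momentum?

p_rel = γmv, p_class = mv
Ratio = γ = 1/√(1 - 0.665²) = 1.339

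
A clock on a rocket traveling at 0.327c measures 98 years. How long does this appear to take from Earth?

Proper time Δt₀ = 98 years
γ = 1/√(1 - 0.327²) = 1.058
Δt = γΔt₀ = 1.058 × 98 = 103.7 years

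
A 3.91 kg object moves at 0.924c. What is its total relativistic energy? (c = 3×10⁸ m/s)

γ = 1/√(1 - 0.924²) = 2.6151
mc² = 3.91 × (3×10⁸)² = 3.519×10¹⁷ J
E = γmc² = 2.6151 × 3.519×10¹⁷ = 9.203×10¹⁷ J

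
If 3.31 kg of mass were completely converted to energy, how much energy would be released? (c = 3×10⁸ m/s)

Using E = mc²:
c² = (3×10⁸)² = 9×10¹⁶ m²/s²
E = 3.31 × 9×10¹⁶ = 2.979×10¹⁷ J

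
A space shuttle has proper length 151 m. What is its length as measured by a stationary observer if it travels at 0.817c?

Proper length L₀ = 151 m
γ = 1/√(1 - 0.817²) = 1.7342
L = L₀/γ = 151/1.7342 = 87.07 m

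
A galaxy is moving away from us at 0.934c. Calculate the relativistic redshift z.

β = 0.934
(1+β)/(1-β) = 1.934/0.066 = 29.30
√(29.30) = 5.413
z = 5.413 - 1 = 4.413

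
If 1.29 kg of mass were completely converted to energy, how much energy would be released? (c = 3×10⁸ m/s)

Using E = mc²:
c² = (3×10⁸)² = 9×10¹⁶ m²/s²
E = 1.29 × 9×10¹⁶ = 1.161×10¹⁷ J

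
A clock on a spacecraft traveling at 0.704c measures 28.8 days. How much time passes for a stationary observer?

Proper time Δt₀ = 28.8 days
γ = 1/√(1 - 0.704²) = 1.408
Δt = γΔt₀ = 1.408 × 28.8 = 40.55 days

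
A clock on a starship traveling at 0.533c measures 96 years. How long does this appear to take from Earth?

Proper time Δt₀ = 96 years
γ = 1/√(1 - 0.533²) = 1.182
Δt = γΔt₀ = 1.182 × 96 = 113.5 years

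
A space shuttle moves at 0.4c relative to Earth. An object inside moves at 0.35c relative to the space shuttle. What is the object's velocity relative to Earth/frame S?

u = (u' + v)/(1 + u'v/c²)
Numerator: 0.35 + 0.4 = 0.75
Denominator: 1 + 0.14 = 1.14
u = 0.75/1.14 = 0.6579c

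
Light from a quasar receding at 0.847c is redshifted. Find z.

β = 0.847
(1+β)/(1-β) = 1.847/0.153 = 12.07
√(12.07) = 3.474
z = 3.474 - 1 = 2.474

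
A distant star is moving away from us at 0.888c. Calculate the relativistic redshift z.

β = 0.888
(1+β)/(1-β) = 1.888/0.112 = 16.86
√(16.86) = 4.106
z = 4.106 - 1 = 3.106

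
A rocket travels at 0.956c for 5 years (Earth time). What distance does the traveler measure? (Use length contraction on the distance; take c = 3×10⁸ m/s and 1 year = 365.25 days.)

Earth distance: d = v × t = 0.956c × 5 yr = 4.5254×10¹⁶ m
γ = 3.4087
d' = d/γ = 4.5254×10¹⁶/3.4087 = 1.328×10¹⁶ m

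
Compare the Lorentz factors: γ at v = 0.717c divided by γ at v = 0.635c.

γ₁ = 1/√(1 - 0.717²) = 1.4346
γ₂ = 1/√(1 - 0.635²) = 1.2945
γ₁/γ₂ = 1.4346/1.2945 = 1.108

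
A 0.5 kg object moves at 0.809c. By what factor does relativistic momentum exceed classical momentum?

p_rel = γmv, p_class = mv
Ratio = γ = 1/√(1 - 0.809²) = 1.701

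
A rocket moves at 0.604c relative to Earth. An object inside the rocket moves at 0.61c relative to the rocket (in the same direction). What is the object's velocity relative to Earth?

u = (u' + v)/(1 + u'v/c²)
Numerator: 0.61 + 0.604 = 1.214
Denominator: 1 + 0.36844 = 1.36844
u = 1.214/1.36844 = 0.8871c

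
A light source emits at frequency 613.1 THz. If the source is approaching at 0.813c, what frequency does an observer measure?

β = v/c = 0.813
(1+β)/(1-β) = 1.813/0.187 = 9.695
Doppler factor = √(9.695) = 3.114
f_obs = 613.1 × 3.114 = 1909 THz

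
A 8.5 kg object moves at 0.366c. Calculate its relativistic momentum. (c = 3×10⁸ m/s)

γ = 1/√(1 - 0.366²) = 1.075
v = 0.366 × 3×10⁸ = 1.098×10⁸ m/s
p = γmv = 1.075 × 8.5 × 1.098×10⁸ = 1.003×10⁹ kg·m/s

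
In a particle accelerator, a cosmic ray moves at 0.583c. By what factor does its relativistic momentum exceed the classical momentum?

p_rel = γmv, p_class = mv
Ratio = γ = 1/√(1 - 0.583²)
= 1/√(0.660111) = 1.231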